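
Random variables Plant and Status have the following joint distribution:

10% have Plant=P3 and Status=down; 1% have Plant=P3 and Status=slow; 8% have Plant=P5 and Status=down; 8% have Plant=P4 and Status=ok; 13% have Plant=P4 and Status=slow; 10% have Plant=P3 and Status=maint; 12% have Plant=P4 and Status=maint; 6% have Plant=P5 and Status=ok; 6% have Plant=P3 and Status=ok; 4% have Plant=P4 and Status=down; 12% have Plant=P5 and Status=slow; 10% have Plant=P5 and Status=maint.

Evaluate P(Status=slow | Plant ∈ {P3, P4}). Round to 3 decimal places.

P(Plant=P3) = 0.06 + 0.01 + 0.10 + 0.10 = 0.27.
P(Plant=P4) = 0.08 + 0.13 + 0.04 + 0.12 = 0.37.
P(Plant ∈ {P3, P4}) = 0.27 + 0.37 = 0.64; P(Status=slow, Plant ∈ {P3, P4}) = 0.01 + 0.13 = 0.14.
P(Status=slow | Plant ∈ {P3, P4}) = 0.14/0.64 = 0.219.

0.219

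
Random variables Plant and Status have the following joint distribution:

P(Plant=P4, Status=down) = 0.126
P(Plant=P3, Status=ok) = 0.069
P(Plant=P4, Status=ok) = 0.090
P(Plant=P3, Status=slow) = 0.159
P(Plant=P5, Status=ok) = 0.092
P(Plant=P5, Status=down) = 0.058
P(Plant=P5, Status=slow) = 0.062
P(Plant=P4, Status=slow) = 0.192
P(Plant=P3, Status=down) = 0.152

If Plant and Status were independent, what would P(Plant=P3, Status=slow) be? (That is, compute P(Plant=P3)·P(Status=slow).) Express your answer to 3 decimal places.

P(Plant=P3) = 0.069 + 0.159 + 0.152 = 0.380.
P(Status=slow) = 0.159 + 0.192 + 0.062 = 0.413.
Product: 0.380 × 0.413 = 0.157.

0.157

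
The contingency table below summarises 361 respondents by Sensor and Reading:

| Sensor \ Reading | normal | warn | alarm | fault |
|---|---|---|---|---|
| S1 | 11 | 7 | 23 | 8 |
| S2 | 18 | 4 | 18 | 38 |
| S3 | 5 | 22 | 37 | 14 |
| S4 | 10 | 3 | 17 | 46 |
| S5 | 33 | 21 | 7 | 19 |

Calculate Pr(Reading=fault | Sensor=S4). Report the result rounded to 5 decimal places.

0.60526

Total with Sensor=S4: 10 + 3 + 17 + 46 = 76.
P(Reading=fault | Sensor=S4) = 46/76 = 0.60526.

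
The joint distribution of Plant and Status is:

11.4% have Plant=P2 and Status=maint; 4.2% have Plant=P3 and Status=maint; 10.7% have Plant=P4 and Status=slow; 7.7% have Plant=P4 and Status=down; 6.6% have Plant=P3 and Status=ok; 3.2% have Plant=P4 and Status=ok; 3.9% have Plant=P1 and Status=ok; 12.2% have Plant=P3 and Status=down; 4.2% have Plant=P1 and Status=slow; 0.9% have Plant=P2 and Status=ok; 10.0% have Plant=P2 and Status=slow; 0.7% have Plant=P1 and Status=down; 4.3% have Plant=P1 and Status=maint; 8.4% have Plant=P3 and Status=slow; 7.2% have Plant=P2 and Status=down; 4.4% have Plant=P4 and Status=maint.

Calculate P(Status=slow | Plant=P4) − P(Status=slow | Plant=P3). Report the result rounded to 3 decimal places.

0.144

P(Plant=P4) = 0.032 + 0.107 + 0.077 + 0.044 = 0.260; P(Status=slow | Plant=P4) = 0.107/0.260 = 0.4115.
P(Plant=P3) = 0.066 + 0.084 + 0.122 + 0.042 = 0.314; P(Status=slow | Plant=P3) = 0.084/0.314 = 0.2675.
Difference = 0.144.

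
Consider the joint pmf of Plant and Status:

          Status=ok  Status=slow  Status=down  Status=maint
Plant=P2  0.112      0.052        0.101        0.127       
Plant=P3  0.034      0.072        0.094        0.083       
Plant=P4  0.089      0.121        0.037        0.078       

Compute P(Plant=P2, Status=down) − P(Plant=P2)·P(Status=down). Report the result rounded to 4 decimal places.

P(Plant=P2) = 0.112 + 0.052 + 0.101 + 0.127 = 0.392.
P(Status=down) = 0.101 + 0.094 + 0.037 = 0.232.
P(Plant=P2, Status=down) − P(Plant=P2)P(Status=down) = 0.101 − 0.392×0.232 = 0.0101.

0.0101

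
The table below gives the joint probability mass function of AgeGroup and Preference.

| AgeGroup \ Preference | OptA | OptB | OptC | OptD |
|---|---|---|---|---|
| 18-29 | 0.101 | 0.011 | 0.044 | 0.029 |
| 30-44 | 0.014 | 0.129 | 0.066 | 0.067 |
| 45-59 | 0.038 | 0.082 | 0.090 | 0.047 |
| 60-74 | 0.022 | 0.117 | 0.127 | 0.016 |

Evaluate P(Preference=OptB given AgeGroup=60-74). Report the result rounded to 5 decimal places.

0.41489

P(AgeGroup=60-74) = 0.022 + 0.117 + 0.127 + 0.016 = 0.282.
P(Preference=OptB | AgeGroup=60-74) = 0.117/0.282 = 0.41489.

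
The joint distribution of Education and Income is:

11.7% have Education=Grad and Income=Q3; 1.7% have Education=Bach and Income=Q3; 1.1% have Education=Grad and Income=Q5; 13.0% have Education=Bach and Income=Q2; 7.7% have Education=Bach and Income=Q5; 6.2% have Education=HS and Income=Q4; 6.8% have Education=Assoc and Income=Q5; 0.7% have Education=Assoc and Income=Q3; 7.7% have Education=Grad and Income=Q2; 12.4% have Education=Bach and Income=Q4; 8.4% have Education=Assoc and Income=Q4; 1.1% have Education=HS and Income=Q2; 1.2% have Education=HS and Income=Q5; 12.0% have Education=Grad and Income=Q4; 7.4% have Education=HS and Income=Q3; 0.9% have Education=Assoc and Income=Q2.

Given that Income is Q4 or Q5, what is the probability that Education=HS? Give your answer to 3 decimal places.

0.133

P(Income=Q4) = 0.062 + 0.084 + 0.124 + 0.120 = 0.390.
P(Income=Q5) = 0.012 + 0.068 + 0.077 + 0.011 = 0.168.
P(Income ∈ {Q4, Q5}) = 0.390 + 0.168 = 0.558; P(Education=HS, Income ∈ {Q4, Q5}) = 0.062 + 0.012 = 0.074.
P(Education=HS | Income ∈ {Q4, Q5}) = 0.074/0.558 = 0.133.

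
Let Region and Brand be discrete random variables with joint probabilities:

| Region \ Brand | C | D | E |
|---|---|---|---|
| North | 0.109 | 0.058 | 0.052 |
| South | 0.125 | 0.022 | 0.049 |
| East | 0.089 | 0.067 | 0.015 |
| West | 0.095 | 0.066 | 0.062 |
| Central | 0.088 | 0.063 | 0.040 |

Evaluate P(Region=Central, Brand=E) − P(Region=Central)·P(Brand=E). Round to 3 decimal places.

-0.002

P(Region=Central) = 0.088 + 0.063 + 0.040 = 0.191.
P(Brand=E) = 0.052 + 0.049 + 0.015 + 0.062 + 0.040 = 0.218.
P(Region=Central, Brand=E) − P(Region=Central)P(Brand=E) = 0.040 − 0.191×0.218 = -0.002.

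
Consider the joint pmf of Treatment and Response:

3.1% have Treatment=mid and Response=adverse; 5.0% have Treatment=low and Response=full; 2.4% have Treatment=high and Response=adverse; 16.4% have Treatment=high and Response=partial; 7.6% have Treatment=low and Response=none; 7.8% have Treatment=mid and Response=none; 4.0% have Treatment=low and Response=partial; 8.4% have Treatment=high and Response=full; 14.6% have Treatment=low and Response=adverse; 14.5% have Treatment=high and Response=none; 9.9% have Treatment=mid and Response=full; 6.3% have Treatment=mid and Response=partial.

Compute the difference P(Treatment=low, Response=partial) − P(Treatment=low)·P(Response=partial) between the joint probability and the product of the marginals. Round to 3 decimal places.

-0.043

P(Treatment=low) = 0.076 + 0.040 + 0.050 + 0.146 = 0.312.
P(Response=partial) = 0.040 + 0.063 + 0.164 = 0.267.
P(Treatment=low, Response=partial) − P(Treatment=low)P(Response=partial) = 0.040 − 0.312×0.267 = -0.043.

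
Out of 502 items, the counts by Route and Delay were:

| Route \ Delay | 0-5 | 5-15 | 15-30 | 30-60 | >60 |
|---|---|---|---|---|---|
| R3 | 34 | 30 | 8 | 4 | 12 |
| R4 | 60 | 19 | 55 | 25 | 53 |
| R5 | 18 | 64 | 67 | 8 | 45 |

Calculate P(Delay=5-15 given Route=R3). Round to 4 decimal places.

0.3409

Total with Route=R3: 34 + 30 + 8 + 4 + 12 = 88.
P(Delay=5-15 | Route=R3) = 30/88 = 0.3409.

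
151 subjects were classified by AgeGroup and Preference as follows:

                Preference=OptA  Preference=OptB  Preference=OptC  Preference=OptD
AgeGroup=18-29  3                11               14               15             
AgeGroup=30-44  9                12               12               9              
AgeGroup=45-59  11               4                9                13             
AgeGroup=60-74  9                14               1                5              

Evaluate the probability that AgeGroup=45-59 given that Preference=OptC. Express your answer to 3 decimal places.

Total with Preference=OptC: 14 + 12 + 9 + 1 = 36.
P(AgeGroup=45-59 | Preference=OptC) = 9/36 = 0.250.

0.250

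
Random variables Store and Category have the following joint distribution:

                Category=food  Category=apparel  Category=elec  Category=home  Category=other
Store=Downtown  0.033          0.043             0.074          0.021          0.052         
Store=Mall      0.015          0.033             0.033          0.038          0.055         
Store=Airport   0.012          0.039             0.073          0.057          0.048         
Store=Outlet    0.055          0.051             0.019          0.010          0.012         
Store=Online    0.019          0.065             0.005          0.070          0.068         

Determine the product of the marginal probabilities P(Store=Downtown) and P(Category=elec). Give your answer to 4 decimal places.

P(Store=Downtown) = 0.033 + 0.043 + 0.074 + 0.021 + 0.052 = 0.223.
P(Category=elec) = 0.074 + 0.033 + 0.073 + 0.019 + 0.005 = 0.204.
Product: 0.223 × 0.204 = 0.0455.

0.0455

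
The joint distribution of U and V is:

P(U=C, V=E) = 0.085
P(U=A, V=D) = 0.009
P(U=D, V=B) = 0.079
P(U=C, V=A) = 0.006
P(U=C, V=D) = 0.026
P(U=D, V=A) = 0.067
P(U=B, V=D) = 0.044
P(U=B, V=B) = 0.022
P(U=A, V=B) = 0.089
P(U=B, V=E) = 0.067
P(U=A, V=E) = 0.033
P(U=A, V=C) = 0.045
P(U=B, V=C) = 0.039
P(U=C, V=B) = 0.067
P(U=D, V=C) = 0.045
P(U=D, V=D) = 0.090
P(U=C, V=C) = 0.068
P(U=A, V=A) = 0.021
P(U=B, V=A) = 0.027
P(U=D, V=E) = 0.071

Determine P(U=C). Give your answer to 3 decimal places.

0.252

P(U=C) = 0.006 + 0.067 + 0.068 + 0.026 + 0.085 = 0.252.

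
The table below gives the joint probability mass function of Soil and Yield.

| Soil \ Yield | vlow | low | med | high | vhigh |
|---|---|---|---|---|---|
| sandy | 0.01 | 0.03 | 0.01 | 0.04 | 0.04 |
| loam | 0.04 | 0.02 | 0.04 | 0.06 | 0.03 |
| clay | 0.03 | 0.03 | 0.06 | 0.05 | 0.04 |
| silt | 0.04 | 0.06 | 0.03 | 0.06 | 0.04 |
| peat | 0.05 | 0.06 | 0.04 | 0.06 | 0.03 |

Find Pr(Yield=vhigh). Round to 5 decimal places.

P(Yield=vhigh) = 0.04 + 0.03 + 0.04 + 0.04 + 0.03 = 0.18.

0.18000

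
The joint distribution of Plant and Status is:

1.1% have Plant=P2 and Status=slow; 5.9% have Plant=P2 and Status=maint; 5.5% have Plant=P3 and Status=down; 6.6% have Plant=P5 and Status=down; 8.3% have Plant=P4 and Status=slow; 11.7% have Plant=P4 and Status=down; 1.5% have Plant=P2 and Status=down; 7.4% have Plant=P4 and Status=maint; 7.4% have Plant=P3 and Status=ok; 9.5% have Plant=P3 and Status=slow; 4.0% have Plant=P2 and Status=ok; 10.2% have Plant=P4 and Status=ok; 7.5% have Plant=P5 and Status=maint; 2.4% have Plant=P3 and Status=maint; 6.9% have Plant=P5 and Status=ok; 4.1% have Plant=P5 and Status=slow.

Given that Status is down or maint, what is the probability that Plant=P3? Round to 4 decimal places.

0.1629

P(Status=down) = 0.015 + 0.055 + 0.117 + 0.066 = 0.253.
P(Status=maint) = 0.059 + 0.024 + 0.074 + 0.075 = 0.232.
P(Status ∈ {down, maint}) = 0.253 + 0.232 = 0.485; P(Plant=P3, Status ∈ {down, maint}) = 0.055 + 0.024 = 0.079.
P(Plant=P3 | Status ∈ {down, maint}) = 0.079/0.485 = 0.1629.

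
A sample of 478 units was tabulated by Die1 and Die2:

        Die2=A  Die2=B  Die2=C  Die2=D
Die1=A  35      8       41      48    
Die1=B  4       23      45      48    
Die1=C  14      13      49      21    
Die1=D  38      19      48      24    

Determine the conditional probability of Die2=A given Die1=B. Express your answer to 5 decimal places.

0.03333

Total with Die1=B: 4 + 23 + 45 + 48 = 120.
P(Die2=A | Die1=B) = 4/120 = 0.03333.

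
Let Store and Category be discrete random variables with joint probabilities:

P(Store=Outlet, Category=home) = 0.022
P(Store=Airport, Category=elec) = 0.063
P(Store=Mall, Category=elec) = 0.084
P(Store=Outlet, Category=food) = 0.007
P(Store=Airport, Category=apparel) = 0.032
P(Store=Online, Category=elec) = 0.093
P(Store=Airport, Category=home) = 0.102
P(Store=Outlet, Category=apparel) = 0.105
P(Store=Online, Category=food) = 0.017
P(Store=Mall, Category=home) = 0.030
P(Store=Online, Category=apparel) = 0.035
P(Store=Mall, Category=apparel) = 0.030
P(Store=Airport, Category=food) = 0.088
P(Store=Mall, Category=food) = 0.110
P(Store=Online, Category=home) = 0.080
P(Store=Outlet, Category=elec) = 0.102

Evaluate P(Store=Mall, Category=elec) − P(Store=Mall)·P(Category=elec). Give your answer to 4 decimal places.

-0.0029

P(Store=Mall) = 0.110 + 0.030 + 0.084 + 0.030 = 0.254.
P(Category=elec) = 0.084 + 0.063 + 0.102 + 0.093 = 0.342.
P(Store=Mall, Category=elec) − P(Store=Mall)P(Category=elec) = 0.084 − 0.254×0.342 = -0.0029.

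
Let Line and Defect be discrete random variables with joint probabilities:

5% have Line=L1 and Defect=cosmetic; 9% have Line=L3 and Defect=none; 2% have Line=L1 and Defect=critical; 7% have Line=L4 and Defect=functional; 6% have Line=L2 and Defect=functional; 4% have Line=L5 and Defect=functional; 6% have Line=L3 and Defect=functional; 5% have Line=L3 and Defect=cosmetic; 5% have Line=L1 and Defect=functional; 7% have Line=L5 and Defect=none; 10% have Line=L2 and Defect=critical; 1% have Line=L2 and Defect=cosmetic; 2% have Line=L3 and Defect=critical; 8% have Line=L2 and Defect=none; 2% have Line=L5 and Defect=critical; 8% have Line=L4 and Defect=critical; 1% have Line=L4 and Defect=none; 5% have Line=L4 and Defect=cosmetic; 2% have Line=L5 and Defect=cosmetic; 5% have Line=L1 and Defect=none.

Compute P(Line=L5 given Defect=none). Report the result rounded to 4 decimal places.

P(Defect=none) = 0.05 + 0.08 + 0.09 + 0.01 + 0.07 = 0.30.
P(Line=L5 | Defect=none) = 0.07/0.30 = 0.2333.

0.2333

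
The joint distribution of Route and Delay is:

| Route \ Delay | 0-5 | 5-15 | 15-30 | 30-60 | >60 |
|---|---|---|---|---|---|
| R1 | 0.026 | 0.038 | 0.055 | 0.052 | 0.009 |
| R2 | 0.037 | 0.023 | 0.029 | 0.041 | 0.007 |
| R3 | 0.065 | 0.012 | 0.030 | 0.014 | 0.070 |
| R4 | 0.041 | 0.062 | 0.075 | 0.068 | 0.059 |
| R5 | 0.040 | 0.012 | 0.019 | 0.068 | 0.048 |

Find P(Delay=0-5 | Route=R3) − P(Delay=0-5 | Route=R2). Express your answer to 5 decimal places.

P(Route=R3) = 0.065 + 0.012 + 0.030 + 0.014 + 0.070 = 0.191; P(Delay=0-5 | Route=R3) = 0.065/0.191 = 0.340314.
P(Route=R2) = 0.037 + 0.023 + 0.029 + 0.041 + 0.007 = 0.137; P(Delay=0-5 | Route=R2) = 0.037/0.137 = 0.270073.
Difference = 0.07024.

0.07024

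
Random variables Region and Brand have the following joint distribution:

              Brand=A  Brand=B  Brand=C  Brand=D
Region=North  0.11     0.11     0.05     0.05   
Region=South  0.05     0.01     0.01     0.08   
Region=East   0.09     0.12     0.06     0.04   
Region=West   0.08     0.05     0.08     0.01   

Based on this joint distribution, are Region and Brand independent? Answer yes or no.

no

P(Region=South) = 0.15 and P(Brand=D) = 0.18, so their product is 0.0270, but P(Region=South, Brand=D) = 0.08. Since these differ, Region and Brand are not independent.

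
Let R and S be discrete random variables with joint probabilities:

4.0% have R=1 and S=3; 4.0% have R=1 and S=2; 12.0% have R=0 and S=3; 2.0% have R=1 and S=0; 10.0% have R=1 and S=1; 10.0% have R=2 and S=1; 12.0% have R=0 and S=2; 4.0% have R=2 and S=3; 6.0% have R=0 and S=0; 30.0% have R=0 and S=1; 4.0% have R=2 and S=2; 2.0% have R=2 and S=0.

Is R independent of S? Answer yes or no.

yes

Every cell satisfies P(R,S) = P(R)·P(S). For instance P(R=0) = 0.600, P(S=3) = 0.200, and 0.600×0.200 = 0.120 matches the joint entry. So R and S are independent.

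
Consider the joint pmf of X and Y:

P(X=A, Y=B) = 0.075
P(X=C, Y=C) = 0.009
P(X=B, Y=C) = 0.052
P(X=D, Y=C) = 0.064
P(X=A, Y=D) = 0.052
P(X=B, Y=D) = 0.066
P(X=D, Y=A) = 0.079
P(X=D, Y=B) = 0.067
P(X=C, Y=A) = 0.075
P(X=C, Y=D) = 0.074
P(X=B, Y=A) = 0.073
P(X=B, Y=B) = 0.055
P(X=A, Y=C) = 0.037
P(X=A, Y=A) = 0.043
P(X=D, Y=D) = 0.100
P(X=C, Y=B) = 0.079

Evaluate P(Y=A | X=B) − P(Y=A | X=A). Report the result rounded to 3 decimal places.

P(X=B) = 0.073 + 0.055 + 0.052 + 0.066 = 0.246; P(Y=A | X=B) = 0.073/0.246 = 0.2967.
P(X=A) = 0.043 + 0.075 + 0.037 + 0.052 = 0.207; P(Y=A | X=A) = 0.043/0.207 = 0.2077.
Difference = 0.089.

0.089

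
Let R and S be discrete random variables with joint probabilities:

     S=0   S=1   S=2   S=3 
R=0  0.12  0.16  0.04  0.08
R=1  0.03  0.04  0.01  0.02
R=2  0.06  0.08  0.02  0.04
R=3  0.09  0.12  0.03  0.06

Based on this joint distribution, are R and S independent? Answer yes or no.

Every cell satisfies P(R,S) = P(R)·P(S). For instance P(R=3) = 0.30, P(S=0) = 0.30, and 0.30×0.30 = 0.09 matches the joint entry. So R and S are independent.

yes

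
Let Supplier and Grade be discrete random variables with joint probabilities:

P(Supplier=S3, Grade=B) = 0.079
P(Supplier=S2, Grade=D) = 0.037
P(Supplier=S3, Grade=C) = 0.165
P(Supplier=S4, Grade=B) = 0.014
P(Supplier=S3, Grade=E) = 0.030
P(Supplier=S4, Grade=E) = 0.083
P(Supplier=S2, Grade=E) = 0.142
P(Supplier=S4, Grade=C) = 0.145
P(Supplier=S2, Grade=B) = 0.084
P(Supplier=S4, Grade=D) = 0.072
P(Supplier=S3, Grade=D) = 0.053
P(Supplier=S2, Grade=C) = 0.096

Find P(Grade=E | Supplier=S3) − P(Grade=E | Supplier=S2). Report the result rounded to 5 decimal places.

-0.30380

P(Supplier=S3) = 0.079 + 0.165 + 0.053 + 0.030 = 0.327; P(Grade=E | Supplier=S3) = 0.030/0.327 = 0.091743.
P(Supplier=S2) = 0.084 + 0.096 + 0.037 + 0.142 = 0.359; P(Grade=E | Supplier=S2) = 0.142/0.359 = 0.395543.
Difference = -0.30380.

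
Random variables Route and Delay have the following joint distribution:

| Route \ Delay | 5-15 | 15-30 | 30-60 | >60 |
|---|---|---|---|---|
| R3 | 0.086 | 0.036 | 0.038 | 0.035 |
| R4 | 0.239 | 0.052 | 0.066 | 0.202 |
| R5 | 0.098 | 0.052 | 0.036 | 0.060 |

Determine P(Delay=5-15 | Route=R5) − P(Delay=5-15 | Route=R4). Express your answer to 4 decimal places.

P(Route=R5) = 0.098 + 0.052 + 0.036 + 0.060 = 0.246; P(Delay=5-15 | Route=R5) = 0.098/0.246 = 0.39837.
P(Route=R4) = 0.239 + 0.052 + 0.066 + 0.202 = 0.559; P(Delay=5-15 | Route=R4) = 0.239/0.559 = 0.42755.
Difference = -0.0292.

-0.0292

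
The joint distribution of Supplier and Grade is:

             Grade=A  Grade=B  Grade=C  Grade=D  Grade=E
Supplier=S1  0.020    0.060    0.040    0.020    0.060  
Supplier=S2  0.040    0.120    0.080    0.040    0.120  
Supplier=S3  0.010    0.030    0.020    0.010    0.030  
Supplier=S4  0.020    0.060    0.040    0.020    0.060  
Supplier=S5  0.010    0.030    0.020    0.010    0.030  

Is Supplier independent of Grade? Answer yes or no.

Every cell satisfies P(Supplier,Grade) = P(Supplier)·P(Grade). For instance P(Supplier=S2) = 0.400, P(Grade=A) = 0.100, and 0.400×0.100 = 0.040 matches the joint entry. So Supplier and Grade are independent.

yes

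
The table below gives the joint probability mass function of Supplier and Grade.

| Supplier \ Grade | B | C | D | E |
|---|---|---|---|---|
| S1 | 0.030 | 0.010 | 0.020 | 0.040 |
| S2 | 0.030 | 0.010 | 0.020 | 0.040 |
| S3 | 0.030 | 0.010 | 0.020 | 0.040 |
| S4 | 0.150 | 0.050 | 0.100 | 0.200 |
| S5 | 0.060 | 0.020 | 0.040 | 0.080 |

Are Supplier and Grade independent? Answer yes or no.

yes

Every cell satisfies P(Supplier,Grade) = P(Supplier)·P(Grade). For instance P(Supplier=S1) = 0.100, P(Grade=E) = 0.400, and 0.100×0.400 = 0.040 matches the joint entry. So Supplier and Grade are independent.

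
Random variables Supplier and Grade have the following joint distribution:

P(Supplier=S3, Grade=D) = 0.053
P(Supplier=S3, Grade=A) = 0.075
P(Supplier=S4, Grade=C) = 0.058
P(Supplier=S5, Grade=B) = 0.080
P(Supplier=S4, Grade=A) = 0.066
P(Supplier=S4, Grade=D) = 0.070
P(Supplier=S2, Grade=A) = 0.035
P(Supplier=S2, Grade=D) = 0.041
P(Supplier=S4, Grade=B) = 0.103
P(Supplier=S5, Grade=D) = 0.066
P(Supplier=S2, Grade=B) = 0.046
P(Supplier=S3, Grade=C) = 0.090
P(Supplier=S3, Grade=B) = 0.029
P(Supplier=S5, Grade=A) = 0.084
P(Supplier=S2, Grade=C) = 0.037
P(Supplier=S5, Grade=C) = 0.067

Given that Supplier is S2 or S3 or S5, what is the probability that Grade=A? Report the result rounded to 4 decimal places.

0.2760

P(Supplier=S2) = 0.035 + 0.046 + 0.037 + 0.041 = 0.159.
P(Supplier=S3) = 0.075 + 0.029 + 0.090 + 0.053 = 0.247.
P(Supplier=S5) = 0.084 + 0.080 + 0.067 + 0.066 = 0.297.
P(Supplier ∈ {S2, S3, S5}) = 0.159 + 0.247 + 0.297 = 0.703; P(Grade=A, Supplier ∈ {S2, S3, S5}) = 0.035 + 0.075 + 0.084 = 0.194.
P(Grade=A | Supplier ∈ {S2, S3, S5}) = 0.194/0.703 = 0.2760.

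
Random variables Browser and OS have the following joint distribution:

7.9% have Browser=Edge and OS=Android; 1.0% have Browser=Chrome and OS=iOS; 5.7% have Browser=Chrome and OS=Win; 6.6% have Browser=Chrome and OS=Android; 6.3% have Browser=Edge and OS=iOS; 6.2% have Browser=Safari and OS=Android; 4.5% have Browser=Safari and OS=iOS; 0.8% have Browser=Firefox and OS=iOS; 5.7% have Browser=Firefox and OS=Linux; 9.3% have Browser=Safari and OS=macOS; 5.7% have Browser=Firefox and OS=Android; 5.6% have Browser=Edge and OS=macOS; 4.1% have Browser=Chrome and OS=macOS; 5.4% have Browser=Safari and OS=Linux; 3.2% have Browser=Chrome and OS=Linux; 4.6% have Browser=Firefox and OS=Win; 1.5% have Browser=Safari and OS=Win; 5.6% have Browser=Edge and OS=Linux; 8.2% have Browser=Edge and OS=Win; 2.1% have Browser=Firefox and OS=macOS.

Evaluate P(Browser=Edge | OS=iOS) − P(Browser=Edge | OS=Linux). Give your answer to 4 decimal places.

P(OS=iOS) = 0.010 + 0.008 + 0.045 + 0.063 = 0.126; P(Browser=Edge | OS=iOS) = 0.063/0.126 = 0.50000.
P(OS=Linux) = 0.032 + 0.057 + 0.054 + 0.056 = 0.199; P(Browser=Edge | OS=Linux) = 0.056/0.199 = 0.28141.
Difference = 0.2186.

0.2186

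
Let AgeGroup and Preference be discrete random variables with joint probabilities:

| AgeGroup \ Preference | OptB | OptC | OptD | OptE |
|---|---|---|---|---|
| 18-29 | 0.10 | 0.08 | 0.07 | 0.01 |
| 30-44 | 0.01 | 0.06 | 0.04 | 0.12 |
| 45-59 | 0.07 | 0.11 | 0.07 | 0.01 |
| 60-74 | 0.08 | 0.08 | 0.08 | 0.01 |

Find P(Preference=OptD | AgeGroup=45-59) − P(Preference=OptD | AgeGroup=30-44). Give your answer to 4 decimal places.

0.0953

P(AgeGroup=45-59) = 0.07 + 0.11 + 0.07 + 0.01 = 0.26; P(Preference=OptD | AgeGroup=45-59) = 0.07/0.26 = 0.26923.
P(AgeGroup=30-44) = 0.01 + 0.06 + 0.04 + 0.12 = 0.23; P(Preference=OptD | AgeGroup=30-44) = 0.04/0.23 = 0.17391.
Difference = 0.0953.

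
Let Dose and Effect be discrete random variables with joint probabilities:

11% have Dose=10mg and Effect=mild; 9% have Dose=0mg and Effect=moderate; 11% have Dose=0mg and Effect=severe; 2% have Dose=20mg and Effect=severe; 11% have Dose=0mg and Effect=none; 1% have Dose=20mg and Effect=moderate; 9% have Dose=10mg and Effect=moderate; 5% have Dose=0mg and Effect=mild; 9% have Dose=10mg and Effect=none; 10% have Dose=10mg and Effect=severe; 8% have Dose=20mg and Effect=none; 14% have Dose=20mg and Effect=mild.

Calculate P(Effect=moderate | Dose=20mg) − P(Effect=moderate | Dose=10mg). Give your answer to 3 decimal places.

-0.191

P(Dose=20mg) = 0.08 + 0.14 + 0.01 + 0.02 = 0.25; P(Effect=moderate | Dose=20mg) = 0.01/0.25 = 0.0400.
P(Dose=10mg) = 0.09 + 0.11 + 0.09 + 0.10 = 0.39; P(Effect=moderate | Dose=10mg) = 0.09/0.39 = 0.2308.
Difference = -0.191.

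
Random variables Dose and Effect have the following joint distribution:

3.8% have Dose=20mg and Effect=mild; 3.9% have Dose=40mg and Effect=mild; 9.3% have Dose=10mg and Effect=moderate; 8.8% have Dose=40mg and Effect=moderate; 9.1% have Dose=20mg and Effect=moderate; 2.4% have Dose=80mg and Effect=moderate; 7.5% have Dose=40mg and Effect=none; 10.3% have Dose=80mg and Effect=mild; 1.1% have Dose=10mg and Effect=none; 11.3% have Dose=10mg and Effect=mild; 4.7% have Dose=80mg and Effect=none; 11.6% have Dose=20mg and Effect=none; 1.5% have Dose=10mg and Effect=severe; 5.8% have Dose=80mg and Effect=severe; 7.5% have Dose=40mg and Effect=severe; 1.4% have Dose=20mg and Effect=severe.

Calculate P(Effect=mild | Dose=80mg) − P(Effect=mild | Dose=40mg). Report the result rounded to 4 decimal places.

0.3032

P(Dose=80mg) = 0.047 + 0.103 + 0.024 + 0.058 = 0.232; P(Effect=mild | Dose=80mg) = 0.103/0.232 = 0.44397.
P(Dose=40mg) = 0.075 + 0.039 + 0.088 + 0.075 = 0.277; P(Effect=mild | Dose=40mg) = 0.039/0.277 = 0.14079.
Difference = 0.3032.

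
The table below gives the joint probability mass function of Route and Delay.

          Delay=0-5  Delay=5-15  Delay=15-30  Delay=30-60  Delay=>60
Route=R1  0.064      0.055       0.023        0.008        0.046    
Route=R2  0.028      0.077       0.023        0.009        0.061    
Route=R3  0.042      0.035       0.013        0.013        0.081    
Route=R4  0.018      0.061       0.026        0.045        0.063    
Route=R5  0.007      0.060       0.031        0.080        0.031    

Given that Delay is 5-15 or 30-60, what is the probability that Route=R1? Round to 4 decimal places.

P(Delay=5-15) = 0.055 + 0.077 + 0.035 + 0.061 + 0.060 = 0.288.
P(Delay=30-60) = 0.008 + 0.009 + 0.013 + 0.045 + 0.080 = 0.155.
P(Delay ∈ {5-15, 30-60}) = 0.288 + 0.155 = 0.443; P(Route=R1, Delay ∈ {5-15, 30-60}) = 0.055 + 0.008 = 0.063.
P(Route=R1 | Delay ∈ {5-15, 30-60}) = 0.063/0.443 = 0.1422.

0.1422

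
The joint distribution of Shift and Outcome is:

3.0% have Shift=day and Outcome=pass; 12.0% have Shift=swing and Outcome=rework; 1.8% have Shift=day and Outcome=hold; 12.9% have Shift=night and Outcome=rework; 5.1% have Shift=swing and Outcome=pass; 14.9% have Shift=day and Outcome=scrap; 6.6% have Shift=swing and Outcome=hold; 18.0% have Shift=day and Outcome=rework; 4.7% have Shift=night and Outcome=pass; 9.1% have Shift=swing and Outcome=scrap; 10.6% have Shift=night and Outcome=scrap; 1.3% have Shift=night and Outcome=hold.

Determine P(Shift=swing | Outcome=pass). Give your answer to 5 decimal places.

P(Outcome=pass) = 0.030 + 0.051 + 0.047 = 0.128.
P(Shift=swing | Outcome=pass) = 0.051/0.128 = 0.39844.

0.39844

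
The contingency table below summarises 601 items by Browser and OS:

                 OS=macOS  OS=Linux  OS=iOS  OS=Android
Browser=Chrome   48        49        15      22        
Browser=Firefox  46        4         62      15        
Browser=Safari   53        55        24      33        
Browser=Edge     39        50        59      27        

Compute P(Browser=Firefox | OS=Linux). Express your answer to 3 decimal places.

0.025

Total with OS=Linux: 49 + 4 + 55 + 50 = 158.
P(Browser=Firefox | OS=Linux) = 4/158 = 0.025.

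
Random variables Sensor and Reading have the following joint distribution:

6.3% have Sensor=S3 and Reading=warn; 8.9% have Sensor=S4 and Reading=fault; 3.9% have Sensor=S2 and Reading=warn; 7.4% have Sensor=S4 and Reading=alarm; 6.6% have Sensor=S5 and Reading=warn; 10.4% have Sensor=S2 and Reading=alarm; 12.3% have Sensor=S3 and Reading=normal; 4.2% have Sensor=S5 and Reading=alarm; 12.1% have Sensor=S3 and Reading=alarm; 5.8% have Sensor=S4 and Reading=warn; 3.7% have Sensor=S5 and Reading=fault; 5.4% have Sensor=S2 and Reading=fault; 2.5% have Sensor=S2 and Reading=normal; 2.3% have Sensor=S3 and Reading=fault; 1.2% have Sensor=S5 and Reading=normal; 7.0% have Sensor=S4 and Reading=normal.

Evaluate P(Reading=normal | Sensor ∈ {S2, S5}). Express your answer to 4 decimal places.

P(Sensor=S2) = 0.025 + 0.039 + 0.104 + 0.054 = 0.222.
P(Sensor=S5) = 0.012 + 0.066 + 0.042 + 0.037 = 0.157.
P(Sensor ∈ {S2, S5}) = 0.222 + 0.157 = 0.379; P(Reading=normal, Sensor ∈ {S2, S5}) = 0.025 + 0.012 = 0.037.
P(Reading=normal | Sensor ∈ {S2, S5}) = 0.037/0.379 = 0.0976.

0.0976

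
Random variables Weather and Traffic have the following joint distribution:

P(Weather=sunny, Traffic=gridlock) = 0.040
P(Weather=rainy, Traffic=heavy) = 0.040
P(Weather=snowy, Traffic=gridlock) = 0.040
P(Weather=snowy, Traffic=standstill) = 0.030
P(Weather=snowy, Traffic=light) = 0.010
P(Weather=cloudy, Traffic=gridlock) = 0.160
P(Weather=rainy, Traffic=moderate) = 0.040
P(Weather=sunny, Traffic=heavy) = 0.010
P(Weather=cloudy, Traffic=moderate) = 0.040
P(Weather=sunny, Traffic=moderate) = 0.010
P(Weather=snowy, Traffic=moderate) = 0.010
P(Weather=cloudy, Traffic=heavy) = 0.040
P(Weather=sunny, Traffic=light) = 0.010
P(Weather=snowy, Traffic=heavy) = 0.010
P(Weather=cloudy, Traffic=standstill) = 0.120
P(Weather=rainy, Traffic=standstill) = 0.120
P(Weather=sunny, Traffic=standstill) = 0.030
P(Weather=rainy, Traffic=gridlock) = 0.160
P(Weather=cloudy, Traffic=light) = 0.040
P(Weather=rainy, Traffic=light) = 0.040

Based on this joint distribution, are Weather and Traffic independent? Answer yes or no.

yes

Every cell satisfies P(Weather,Traffic) = P(Weather)·P(Traffic). For instance P(Weather=sunny) = 0.100, P(Traffic=standstill) = 0.300, and 0.100×0.300 = 0.030 matches the joint entry. So Weather and Traffic are independent.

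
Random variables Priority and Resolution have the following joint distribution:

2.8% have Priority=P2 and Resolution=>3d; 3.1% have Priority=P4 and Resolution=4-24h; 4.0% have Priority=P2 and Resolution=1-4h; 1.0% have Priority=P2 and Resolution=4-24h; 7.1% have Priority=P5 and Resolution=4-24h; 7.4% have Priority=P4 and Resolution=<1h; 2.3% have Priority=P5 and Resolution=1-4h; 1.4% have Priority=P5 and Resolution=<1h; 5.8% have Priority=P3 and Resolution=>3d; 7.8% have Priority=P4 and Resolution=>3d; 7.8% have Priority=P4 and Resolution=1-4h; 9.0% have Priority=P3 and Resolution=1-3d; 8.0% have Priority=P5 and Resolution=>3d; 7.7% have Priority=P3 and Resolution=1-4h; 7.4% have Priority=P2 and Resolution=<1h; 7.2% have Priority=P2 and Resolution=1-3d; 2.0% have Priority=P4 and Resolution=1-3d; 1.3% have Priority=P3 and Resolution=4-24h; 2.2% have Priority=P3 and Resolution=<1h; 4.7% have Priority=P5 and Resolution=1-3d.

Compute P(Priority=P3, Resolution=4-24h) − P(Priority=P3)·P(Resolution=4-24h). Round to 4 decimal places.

P(Priority=P3) = 0.022 + 0.077 + 0.013 + 0.090 + 0.058 = 0.260.
P(Resolution=4-24h) = 0.010 + 0.013 + 0.031 + 0.071 = 0.125.
P(Priority=P3, Resolution=4-24h) − P(Priority=P3)P(Resolution=4-24h) = 0.013 − 0.260×0.125 = -0.0195.

-0.0195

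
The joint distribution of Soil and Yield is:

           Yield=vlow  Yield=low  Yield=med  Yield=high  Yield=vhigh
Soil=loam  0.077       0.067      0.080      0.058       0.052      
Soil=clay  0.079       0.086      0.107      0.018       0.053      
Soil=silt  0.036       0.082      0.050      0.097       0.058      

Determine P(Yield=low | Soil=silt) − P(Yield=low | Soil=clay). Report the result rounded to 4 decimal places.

P(Soil=silt) = 0.036 + 0.082 + 0.050 + 0.097 + 0.058 = 0.323; P(Yield=low | Soil=silt) = 0.082/0.323 = 0.25387.
P(Soil=clay) = 0.079 + 0.086 + 0.107 + 0.018 + 0.053 = 0.343; P(Yield=low | Soil=clay) = 0.086/0.343 = 0.25073.
Difference = 0.0031.

0.0031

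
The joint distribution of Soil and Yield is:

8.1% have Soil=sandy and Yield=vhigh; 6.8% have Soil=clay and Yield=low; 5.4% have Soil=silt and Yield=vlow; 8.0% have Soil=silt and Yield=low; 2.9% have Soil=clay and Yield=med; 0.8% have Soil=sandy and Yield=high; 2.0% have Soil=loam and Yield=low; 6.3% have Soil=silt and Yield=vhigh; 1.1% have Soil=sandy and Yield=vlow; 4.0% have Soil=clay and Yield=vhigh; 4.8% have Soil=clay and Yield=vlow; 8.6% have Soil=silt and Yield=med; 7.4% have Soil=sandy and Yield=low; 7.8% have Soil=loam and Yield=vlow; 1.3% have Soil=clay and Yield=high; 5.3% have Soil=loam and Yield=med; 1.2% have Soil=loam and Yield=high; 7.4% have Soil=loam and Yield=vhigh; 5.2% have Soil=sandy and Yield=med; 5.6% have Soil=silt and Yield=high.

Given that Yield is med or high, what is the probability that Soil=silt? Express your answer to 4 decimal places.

0.4595

P(Yield=med) = 0.052 + 0.053 + 0.029 + 0.086 = 0.220.
P(Yield=high) = 0.008 + 0.012 + 0.013 + 0.056 = 0.089.
P(Yield ∈ {med, high}) = 0.220 + 0.089 = 0.309; P(Soil=silt, Yield ∈ {med, high}) = 0.086 + 0.056 = 0.142.
P(Soil=silt | Yield ∈ {med, high}) = 0.142/0.309 = 0.4595.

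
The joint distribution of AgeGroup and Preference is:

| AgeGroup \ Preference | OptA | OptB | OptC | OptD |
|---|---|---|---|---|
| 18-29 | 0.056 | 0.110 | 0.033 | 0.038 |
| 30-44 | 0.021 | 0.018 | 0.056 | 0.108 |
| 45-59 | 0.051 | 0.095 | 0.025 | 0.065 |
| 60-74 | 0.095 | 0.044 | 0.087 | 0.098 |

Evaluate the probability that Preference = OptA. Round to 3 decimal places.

0.223

P(Preference=OptA) = 0.056 + 0.021 + 0.051 + 0.095 = 0.223.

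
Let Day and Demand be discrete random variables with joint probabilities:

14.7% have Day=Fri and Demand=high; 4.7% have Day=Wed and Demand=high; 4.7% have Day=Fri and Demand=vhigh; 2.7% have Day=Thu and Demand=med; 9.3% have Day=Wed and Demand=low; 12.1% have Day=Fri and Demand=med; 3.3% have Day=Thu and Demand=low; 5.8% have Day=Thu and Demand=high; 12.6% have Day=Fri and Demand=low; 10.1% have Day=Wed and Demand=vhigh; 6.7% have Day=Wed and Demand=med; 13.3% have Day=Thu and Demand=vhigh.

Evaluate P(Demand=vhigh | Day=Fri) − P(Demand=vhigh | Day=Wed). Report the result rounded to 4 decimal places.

P(Day=Fri) = 0.126 + 0.121 + 0.147 + 0.047 = 0.441; P(Demand=vhigh | Day=Fri) = 0.047/0.441 = 0.10658.
P(Day=Wed) = 0.093 + 0.067 + 0.047 + 0.101 = 0.308; P(Demand=vhigh | Day=Wed) = 0.101/0.308 = 0.32792.
Difference = -0.2213.

-0.2213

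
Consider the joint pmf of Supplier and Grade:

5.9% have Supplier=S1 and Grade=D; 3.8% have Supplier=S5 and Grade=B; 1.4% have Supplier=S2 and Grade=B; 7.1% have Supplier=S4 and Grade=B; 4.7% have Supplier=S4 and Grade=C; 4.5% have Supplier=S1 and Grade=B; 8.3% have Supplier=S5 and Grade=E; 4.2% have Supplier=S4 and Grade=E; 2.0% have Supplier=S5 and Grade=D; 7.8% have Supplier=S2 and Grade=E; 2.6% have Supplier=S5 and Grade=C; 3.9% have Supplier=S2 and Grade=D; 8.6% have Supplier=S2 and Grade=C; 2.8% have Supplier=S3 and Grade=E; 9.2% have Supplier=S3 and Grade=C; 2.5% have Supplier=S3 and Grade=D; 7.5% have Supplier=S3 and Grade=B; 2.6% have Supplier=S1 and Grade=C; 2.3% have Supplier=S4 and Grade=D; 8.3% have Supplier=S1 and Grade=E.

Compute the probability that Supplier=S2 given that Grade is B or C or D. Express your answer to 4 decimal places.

0.2026

P(Grade=B) = 0.045 + 0.014 + 0.075 + 0.071 + 0.038 = 0.243.
P(Grade=C) = 0.026 + 0.086 + 0.092 + 0.047 + 0.026 = 0.277.
P(Grade=D) = 0.059 + 0.039 + 0.025 + 0.023 + 0.020 = 0.166.
P(Grade ∈ {B, C, D}) = 0.243 + 0.277 + 0.166 = 0.686; P(Supplier=S2, Grade ∈ {B, C, D}) = 0.014 + 0.086 + 0.039 = 0.139.
P(Supplier=S2 | Grade ∈ {B, C, D}) = 0.139/0.686 = 0.2026.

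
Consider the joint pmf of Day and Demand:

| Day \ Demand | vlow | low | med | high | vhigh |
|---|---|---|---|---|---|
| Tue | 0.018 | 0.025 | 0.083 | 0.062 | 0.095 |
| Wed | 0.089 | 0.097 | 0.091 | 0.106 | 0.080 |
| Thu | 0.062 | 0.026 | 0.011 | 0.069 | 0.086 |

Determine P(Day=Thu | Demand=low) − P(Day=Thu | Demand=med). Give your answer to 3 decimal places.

P(Demand=low) = 0.025 + 0.097 + 0.026 = 0.148; P(Day=Thu | Demand=low) = 0.026/0.148 = 0.1757.
P(Demand=med) = 0.083 + 0.091 + 0.011 = 0.185; P(Day=Thu | Demand=med) = 0.011/0.185 = 0.0595.
Difference = 0.116.

0.116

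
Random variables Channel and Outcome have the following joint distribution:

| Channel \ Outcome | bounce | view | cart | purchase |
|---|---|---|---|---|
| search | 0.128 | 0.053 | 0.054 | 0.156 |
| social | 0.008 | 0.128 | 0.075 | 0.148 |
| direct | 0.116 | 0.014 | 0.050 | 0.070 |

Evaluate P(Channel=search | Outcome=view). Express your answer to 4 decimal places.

P(Outcome=view) = 0.053 + 0.128 + 0.014 = 0.195.
P(Channel=search | Outcome=view) = 0.053/0.195 = 0.2718.

0.2718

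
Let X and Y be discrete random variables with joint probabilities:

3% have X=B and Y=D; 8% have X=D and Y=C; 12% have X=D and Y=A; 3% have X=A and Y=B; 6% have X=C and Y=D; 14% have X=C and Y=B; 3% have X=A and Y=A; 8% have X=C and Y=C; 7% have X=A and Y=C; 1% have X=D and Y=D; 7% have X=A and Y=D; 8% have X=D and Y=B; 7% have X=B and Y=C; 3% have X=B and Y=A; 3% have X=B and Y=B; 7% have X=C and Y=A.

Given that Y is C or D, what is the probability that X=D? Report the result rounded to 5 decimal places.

0.19149

P(Y=C) = 0.07 + 0.07 + 0.08 + 0.08 = 0.30.
P(Y=D) = 0.07 + 0.03 + 0.06 + 0.01 = 0.17.
P(Y ∈ {C, D}) = 0.30 + 0.17 = 0.47; P(X=D, Y ∈ {C, D}) = 0.08 + 0.01 = 0.09.
P(X=D | Y ∈ {C, D}) = 0.09/0.47 = 0.19149.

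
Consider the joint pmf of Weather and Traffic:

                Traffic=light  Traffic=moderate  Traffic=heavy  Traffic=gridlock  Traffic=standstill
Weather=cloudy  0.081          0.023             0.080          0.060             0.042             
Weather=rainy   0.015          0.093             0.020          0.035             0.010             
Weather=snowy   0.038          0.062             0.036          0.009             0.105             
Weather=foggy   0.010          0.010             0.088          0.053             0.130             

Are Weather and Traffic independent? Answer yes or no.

no

P(Weather=rainy) = 0.173 and P(Traffic=moderate) = 0.188, so their product is 0.03252, but P(Weather=rainy, Traffic=moderate) = 0.093. Since these differ, Weather and Traffic are not independent.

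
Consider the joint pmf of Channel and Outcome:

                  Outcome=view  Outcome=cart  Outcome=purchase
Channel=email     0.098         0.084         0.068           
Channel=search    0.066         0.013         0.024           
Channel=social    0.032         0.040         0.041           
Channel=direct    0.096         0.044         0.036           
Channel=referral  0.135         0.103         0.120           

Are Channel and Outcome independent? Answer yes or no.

P(Channel=search) = 0.103 and P(Outcome=view) = 0.427, so their product is 0.04398, but P(Channel=search, Outcome=view) = 0.066. Since these differ, Channel and Outcome are not independent.

no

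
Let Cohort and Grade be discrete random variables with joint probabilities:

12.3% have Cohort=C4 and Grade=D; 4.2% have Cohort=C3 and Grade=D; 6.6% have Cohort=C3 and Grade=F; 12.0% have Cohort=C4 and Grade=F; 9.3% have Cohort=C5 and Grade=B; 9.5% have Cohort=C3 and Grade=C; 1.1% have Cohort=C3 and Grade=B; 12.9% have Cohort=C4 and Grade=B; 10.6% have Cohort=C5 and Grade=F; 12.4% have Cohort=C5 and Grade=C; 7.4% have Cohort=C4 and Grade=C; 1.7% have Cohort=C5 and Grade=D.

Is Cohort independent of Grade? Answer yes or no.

P(Cohort=C4) = 0.446 and P(Grade=C) = 0.293, so their product is 0.13068, but P(Cohort=C4, Grade=C) = 0.074. Since these differ, Cohort and Grade are not independent.

no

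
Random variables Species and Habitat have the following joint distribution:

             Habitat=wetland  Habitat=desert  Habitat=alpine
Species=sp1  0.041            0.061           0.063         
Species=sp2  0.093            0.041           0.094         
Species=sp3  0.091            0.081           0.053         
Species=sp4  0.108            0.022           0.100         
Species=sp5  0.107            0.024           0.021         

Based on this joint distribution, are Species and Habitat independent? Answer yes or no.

P(Species=sp5) = 0.152 and P(Habitat=wetland) = 0.440, so their product is 0.06688, but P(Species=sp5, Habitat=wetland) = 0.107. Since these differ, Species and Habitat are not independent.

no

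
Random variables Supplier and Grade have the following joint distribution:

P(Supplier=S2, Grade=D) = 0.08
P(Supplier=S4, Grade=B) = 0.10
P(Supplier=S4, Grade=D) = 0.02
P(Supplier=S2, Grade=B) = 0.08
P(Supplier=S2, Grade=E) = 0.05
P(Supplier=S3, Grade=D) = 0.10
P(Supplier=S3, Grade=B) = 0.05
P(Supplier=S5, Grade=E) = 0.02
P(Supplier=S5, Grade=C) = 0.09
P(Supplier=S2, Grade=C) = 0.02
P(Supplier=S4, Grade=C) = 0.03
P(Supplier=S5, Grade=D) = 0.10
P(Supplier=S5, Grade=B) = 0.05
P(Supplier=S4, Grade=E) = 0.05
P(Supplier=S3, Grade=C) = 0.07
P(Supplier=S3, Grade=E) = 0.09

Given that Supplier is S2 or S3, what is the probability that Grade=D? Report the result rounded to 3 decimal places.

0.333

P(Supplier=S2) = 0.08 + 0.02 + 0.08 + 0.05 = 0.23.
P(Supplier=S3) = 0.05 + 0.07 + 0.10 + 0.09 = 0.31.
P(Supplier ∈ {S2, S3}) = 0.23 + 0.31 = 0.54; P(Grade=D, Supplier ∈ {S2, S3}) = 0.08 + 0.10 = 0.18.
P(Grade=D | Supplier ∈ {S2, S3}) = 0.18/0.54 = 0.333.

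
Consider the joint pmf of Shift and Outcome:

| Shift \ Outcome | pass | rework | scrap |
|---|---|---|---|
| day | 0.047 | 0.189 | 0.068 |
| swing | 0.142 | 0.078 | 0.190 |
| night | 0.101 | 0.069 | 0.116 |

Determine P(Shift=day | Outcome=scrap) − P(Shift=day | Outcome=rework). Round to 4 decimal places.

P(Outcome=scrap) = 0.068 + 0.190 + 0.116 = 0.374; P(Shift=day | Outcome=scrap) = 0.068/0.374 = 0.18182.
P(Outcome=rework) = 0.189 + 0.078 + 0.069 = 0.336; P(Shift=day | Outcome=rework) = 0.189/0.336 = 0.56250.
Difference = -0.3807.

-0.3807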